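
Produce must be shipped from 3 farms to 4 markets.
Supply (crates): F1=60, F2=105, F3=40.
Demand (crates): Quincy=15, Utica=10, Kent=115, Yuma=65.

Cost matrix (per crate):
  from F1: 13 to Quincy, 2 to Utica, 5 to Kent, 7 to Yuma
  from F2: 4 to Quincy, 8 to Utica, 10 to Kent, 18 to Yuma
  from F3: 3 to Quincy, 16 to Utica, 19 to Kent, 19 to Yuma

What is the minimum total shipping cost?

1920

A cheapest plan:
  F1 to Utica: 10 × 2 = 20
  F1 to Kent: 10 × 5 = 50
  F1 to Yuma: 40 × 7 = 280
  F2 to Kent: 105 × 10 = 1050
  F3 to Quincy: 15 × 3 = 45
  F3 to Yuma: 25 × 19 = 475
Total = 20 + 50 + 280 + 1050 + 45 + 475 = 1920.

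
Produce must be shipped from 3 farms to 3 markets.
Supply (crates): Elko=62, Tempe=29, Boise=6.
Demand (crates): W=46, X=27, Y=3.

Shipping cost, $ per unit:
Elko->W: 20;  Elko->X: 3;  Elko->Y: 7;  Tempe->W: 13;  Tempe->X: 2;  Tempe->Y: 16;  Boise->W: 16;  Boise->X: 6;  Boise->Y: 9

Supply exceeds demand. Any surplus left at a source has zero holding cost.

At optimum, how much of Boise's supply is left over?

Minimum-cost shipments:
  Elko to W: 11 crates
  Elko to X: 27 crates
  Elko to Y: 3 crates
  Tempe to W: 29 crates
  Boise to W: 6 crates
Total cost = $795.
Boise ships 6 of its 6, leaving 0.

0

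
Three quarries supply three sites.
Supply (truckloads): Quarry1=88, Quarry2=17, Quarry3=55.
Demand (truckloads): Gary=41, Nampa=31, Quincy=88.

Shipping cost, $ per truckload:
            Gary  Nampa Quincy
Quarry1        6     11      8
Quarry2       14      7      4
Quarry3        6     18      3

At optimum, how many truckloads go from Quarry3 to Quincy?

55

Solving gives:
  Quarry1–Gary: 41 × $6 = $246
  Quarry1–Nampa: 31 × $11 = $341
  Quarry1–Quincy: 16 × $8 = $128
  Quarry2–Quincy: 17 × $4 = $68
  Quarry3–Quincy: 55 × $3 = $165
Total cost = $948.
So Quarry3→Quincy carries 55 truckloads.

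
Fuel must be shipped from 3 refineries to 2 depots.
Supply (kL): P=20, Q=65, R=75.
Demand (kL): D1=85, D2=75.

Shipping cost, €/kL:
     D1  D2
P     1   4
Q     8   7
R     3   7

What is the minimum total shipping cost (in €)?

One minimum-cost allocation:
  P→D1: 10 × €1 = €10
  P→D2: 10 × €4 = €40
  Q→D2: 65 × €7 = €455
  R→D1: 75 × €3 = €225
Total = 10 + 40 + 455 + 225 = €730.
(Supply check: P ships 20; Q ships 65; R ships 75.)

730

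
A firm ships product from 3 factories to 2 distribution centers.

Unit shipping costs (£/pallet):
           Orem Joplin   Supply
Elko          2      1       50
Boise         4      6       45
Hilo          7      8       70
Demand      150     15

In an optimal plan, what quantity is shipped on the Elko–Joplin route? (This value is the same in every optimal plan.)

15

Solving gives:
  Elko→Orem: 35 × £2 = £70
  Elko→Joplin: 15 × £1 = £15
  Boise→Orem: 45 × £4 = £180
  Hilo→Orem: 70 × £7 = £490
Total cost = £755.
So Elko→Joplin carries 15 pallets.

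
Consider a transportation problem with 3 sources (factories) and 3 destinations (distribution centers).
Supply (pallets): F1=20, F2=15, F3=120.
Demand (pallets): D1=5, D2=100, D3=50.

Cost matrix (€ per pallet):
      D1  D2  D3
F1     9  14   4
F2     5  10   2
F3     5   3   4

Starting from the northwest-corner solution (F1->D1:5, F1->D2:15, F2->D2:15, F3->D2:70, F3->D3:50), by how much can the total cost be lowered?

320

Current plan cost = 5·9 + 15·14 + 15·10 + 70·3 + 50·4 = €815.
Optimal plan:
  F1–D3: 20 × €4 = €80
  F2–D3: 15 × €2 = €30
  F3–D1: 5 × €5 = €25
  F3–D2: 100 × €3 = €300
  F3–D3: 15 × €4 = €60
Optimal cost = €495.
Saving = 815 − 495 = €320.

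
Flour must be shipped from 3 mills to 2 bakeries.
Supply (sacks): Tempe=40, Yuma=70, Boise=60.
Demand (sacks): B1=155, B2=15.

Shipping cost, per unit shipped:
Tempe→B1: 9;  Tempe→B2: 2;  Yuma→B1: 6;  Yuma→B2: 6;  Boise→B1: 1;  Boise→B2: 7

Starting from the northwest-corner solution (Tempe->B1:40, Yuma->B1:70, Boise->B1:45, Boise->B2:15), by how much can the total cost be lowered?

Current plan cost = 40·9 + 70·6 + 45·1 + 15·7 = 930.
Optimal plan:
  Tempe to B1: 25 × 9 = 225
  Tempe to B2: 15 × 2 = 30
  Yuma to B1: 70 × 6 = 420
  Boise to B1: 60 × 1 = 60
Optimal cost = 735.
Saving = 930 − 735 = 195.

195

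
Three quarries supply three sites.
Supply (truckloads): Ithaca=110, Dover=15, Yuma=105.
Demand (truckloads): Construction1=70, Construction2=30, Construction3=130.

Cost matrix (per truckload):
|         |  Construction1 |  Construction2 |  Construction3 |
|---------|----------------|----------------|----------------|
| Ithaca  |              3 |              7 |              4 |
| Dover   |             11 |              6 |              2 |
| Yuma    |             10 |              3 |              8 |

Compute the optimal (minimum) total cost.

1090

Optimal allocation:
  Ithaca to Construction1: 70 × 3 = 210
  Ithaca to Construction3: 40 × 4 = 160
  Dover to Construction3: 15 × 2 = 30
  Yuma to Construction2: 30 × 3 = 90
  Yuma to Construction3: 75 × 8 = 600
Total = 210 + 160 + 30 + 90 + 600 = 1090.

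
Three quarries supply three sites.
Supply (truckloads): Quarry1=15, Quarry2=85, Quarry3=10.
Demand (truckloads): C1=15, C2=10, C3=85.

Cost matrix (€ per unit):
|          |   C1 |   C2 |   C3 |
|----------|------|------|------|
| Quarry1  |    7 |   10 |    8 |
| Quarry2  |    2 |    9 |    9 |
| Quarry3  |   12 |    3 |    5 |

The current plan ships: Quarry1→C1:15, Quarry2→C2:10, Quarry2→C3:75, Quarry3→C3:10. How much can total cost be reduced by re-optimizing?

Current plan cost = 15·7 + 10·9 + 75·9 + 10·5 = €920.
Optimal plan:
  Quarry1->C3: 15 truckloads
  Quarry2->C1: 15 truckloads
  Quarry2->C3: 70 truckloads
  Quarry3->C2: 10 truckloads
Optimal cost = €810.
Saving = 920 − 810 = €110.

110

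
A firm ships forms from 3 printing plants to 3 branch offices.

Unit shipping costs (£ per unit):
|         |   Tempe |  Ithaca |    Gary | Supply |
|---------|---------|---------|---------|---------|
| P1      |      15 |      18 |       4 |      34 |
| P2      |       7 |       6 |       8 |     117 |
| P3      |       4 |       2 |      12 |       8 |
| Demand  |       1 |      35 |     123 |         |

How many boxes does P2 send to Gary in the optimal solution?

Solving gives:
  P1->Gary: 34 × £4 = £136
  P2->Tempe: 1 × £7 = £7
  P2->Ithaca: 27 × £6 = £162
  P2->Gary: 89 × £8 = £712
  P3->Ithaca: 8 × £2 = £16
Total cost = £1033.
So P2→Gary carries 89 boxes.

89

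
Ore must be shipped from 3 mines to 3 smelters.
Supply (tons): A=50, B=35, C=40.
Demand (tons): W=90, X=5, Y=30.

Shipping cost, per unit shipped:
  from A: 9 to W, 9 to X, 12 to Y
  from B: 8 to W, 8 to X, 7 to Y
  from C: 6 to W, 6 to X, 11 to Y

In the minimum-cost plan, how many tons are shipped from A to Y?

0

Optimal shipments:
  A–W: 45 × 9 = 405
  A–X: 5 × 9 = 45
  B–W: 5 × 8 = 40
  B–Y: 30 × 7 = 210
  C–W: 40 × 6 = 240
Total cost = 940.
The route A→Y is not used.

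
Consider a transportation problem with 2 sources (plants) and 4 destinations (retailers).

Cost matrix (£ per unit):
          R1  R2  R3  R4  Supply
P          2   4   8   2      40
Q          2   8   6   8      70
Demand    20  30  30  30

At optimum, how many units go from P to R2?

Solving gives:
  P->R2: 10 × £4 = £40
  P->R4: 30 × £2 = £60
  Q->R1: 20 × £2 = £40
  Q->R2: 20 × £8 = £160
  Q->R3: 30 × £6 = £180
Total cost = £480.
So P→R2 carries 10 units.

10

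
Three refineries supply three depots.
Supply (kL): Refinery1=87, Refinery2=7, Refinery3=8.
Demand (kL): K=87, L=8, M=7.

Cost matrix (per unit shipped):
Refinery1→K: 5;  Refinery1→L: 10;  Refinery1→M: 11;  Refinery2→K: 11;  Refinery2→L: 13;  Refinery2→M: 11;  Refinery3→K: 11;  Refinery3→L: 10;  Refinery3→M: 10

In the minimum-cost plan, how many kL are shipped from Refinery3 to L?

8

Optimal shipments:
  Refinery1–K: 87 × 5 = 435
  Refinery2–M: 7 × 11 = 77
  Refinery3–L: 8 × 10 = 80
Total cost = 592.
So Refinery3→L carries 8 kL.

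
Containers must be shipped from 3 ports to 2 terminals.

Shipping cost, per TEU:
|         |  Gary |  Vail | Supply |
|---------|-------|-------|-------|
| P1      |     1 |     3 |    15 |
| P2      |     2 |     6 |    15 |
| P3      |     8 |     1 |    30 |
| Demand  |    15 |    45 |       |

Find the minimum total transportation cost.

A cheapest plan:
  P1–Vail: 15 × 3 = 45
  P2–Gary: 15 × 2 = 30
  P3–Vail: 30 × 1 = 30
Total = 45 + 30 + 30 = 105.
(Supply check: P1 ships 15; P2 ships 15; P3 ships 30.)

105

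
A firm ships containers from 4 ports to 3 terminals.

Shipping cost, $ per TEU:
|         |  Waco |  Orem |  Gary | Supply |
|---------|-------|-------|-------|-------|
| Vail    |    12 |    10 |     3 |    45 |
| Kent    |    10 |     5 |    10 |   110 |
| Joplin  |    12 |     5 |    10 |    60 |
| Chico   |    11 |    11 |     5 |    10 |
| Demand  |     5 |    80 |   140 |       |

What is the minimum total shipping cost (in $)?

One minimum-cost allocation:
  Vail to Gary: 45 TEU
  Kent to Waco: 5 TEU
  Kent to Orem: 20 TEU
  Kent to Gary: 85 TEU
  Joplin to Orem: 60 TEU
  Chico to Gary: 10 TEU
Total cost = $1485.

1485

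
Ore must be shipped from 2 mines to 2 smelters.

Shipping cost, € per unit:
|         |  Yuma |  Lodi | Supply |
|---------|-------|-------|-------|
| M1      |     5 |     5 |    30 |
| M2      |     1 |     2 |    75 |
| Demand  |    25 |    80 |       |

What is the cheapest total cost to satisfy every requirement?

275

An optimal shipping plan:
  M1->Lodi: 30 tons
  M2->Yuma: 25 tons
  M2->Lodi: 50 tons
Total cost = €275.
(Supply check: M1 ships 30; M2 ships 75.)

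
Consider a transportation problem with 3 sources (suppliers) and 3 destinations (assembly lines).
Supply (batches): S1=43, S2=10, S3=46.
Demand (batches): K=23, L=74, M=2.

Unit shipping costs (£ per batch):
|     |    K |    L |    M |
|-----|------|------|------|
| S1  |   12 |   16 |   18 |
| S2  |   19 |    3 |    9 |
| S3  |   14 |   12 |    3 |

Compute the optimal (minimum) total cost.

1160

Optimal allocation:
  S1 to K: 23 batches
  S1 to L: 20 batches
  S2 to L: 10 batches
  S3 to L: 44 batches
  S3 to M: 2 batches
Total cost = £1160.
(Supply check: S1 ships 43; S2 ships 10; S3 ships 46.)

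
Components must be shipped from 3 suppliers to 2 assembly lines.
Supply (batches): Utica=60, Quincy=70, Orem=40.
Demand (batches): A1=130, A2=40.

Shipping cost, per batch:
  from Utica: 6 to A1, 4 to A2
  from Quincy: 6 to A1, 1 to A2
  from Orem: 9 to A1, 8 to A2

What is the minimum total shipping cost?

An optimal shipping plan:
  Utica->A1: 60 × 6 = 360
  Quincy->A1: 30 × 6 = 180
  Quincy->A2: 40 × 1 = 40
  Orem->A1: 40 × 9 = 360
Total = 360 + 180 + 40 + 360 = 940.

940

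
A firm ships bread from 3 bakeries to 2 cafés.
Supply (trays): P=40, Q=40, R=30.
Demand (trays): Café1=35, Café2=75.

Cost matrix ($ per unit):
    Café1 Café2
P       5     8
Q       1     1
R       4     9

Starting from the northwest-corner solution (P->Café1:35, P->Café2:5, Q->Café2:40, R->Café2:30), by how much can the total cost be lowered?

Current plan cost = 35·5 + 5·8 + 40·1 + 30·9 = $525.
Optimal plan:
  P->Café1: 5 × $5 = $25
  P->Café2: 35 × $8 = $280
  Q->Café2: 40 × $1 = $40
  R->Café1: 30 × $4 = $120
Optimal cost = $465.
Saving = 525 − 465 = $60.

60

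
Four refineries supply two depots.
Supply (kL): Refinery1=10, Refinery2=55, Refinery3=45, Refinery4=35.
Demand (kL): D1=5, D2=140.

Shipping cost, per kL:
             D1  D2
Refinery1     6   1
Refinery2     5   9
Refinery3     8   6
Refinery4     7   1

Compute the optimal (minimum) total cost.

One minimum-cost allocation:
  Refinery1–D2: 10 kL
  Refinery2–D1: 5 kL
  Refinery2–D2: 50 kL
  Refinery3–D2: 45 kL
  Refinery4–D2: 35 kL
Total cost = 790.

790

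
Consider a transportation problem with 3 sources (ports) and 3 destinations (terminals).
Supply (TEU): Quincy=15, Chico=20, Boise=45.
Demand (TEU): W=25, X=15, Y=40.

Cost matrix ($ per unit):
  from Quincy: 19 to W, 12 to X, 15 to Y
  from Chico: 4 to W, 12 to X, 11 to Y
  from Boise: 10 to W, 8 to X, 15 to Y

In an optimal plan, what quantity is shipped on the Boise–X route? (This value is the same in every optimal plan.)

Solving gives:
  Quincy to Y: 15 × $15 = $225
  Chico to W: 20 × $4 = $80
  Boise to W: 5 × $10 = $50
  Boise to X: 15 × $8 = $120
  Boise to Y: 25 × $15 = $375
Total cost = $850.
So Boise→X carries 15 TEU.

15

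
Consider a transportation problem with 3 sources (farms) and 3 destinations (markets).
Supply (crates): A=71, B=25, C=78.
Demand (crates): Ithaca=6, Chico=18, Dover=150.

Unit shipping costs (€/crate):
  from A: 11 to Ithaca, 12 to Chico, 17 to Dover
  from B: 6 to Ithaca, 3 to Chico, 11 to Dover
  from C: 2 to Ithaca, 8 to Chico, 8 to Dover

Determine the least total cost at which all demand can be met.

A cheapest plan:
  A to Dover: 71 × €17 = €1207
  B to Chico: 18 × €3 = €54
  B to Dover: 7 × €11 = €77
  C to Ithaca: 6 × €2 = €12
  C to Dover: 72 × €8 = €576
Total = 1207 + 54 + 77 + 12 + 576 = €1926.

1926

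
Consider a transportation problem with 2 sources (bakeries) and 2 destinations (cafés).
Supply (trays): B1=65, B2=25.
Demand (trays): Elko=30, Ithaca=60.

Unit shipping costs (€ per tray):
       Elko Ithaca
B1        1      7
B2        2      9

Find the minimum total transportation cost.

An optimal shipping plan:
  B1->Elko: 5 × €1 = €5
  B1->Ithaca: 60 × €7 = €420
  B2->Elko: 25 × €2 = €50
Total = 5 + 420 + 50 = €475.

475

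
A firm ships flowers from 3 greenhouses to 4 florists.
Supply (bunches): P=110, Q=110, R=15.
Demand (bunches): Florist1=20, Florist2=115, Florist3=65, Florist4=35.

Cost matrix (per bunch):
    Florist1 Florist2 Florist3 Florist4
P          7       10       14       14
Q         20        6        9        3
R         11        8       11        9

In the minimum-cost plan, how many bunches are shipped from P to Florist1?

Solving gives:
  P–Florist1: 20 × 7 = 140
  P–Florist2: 90 × 10 = 900
  Q–Florist2: 25 × 6 = 150
  Q–Florist3: 50 × 9 = 450
  Q–Florist4: 35 × 3 = 105
  R–Florist3: 15 × 11 = 165
Total cost = 1910.
So P→Florist1 carries 20 bunches.

20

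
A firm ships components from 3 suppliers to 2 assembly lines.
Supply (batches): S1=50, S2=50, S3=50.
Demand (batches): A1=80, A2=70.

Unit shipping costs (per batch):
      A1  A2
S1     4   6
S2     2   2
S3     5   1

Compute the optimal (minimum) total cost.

350

An optimal shipping plan:
  S1–A1: 50 batches
  S2–A1: 30 batches
  S2–A2: 20 batches
  S3–A2: 50 batches
Total cost = 350.
(Supply check: S1 ships 50; S2 ships 50; S3 ships 50.)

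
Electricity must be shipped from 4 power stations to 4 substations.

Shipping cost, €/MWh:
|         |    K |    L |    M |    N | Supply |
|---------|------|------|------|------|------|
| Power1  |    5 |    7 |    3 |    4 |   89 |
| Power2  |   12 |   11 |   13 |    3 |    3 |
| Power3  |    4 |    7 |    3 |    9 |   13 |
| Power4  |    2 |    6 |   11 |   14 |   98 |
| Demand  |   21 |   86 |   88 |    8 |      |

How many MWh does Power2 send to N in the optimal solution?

3

Optimal shipments:
  Power1->L: 9 × €7 = €63
  Power1->M: 75 × €3 = €225
  Power1->N: 5 × €4 = €20
  Power2->N: 3 × €3 = €9
  Power3->M: 13 × €3 = €39
  Power4->K: 21 × €2 = €42
  Power4->L: 77 × €6 = €462
Total cost = €860.
So Power2→N carries 3 MWh.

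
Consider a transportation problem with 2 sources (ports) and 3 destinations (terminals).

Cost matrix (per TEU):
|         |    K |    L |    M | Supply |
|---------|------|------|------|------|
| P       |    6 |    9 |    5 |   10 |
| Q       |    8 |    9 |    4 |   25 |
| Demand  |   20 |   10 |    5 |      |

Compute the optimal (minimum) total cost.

250

One minimum-cost allocation:
  P to K: 10 × 6 = 60
  Q to K: 10 × 8 = 80
  Q to L: 10 × 9 = 90
  Q to M: 5 × 4 = 20
Total = 60 + 80 + 90 + 20 = 250.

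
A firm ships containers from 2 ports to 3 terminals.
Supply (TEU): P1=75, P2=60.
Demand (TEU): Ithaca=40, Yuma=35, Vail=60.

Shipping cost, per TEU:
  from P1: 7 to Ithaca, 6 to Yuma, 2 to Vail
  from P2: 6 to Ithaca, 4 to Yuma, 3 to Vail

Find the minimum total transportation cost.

515

Optimal allocation:
  P1→Ithaca: 15 TEU
  P1→Vail: 60 TEU
  P2→Ithaca: 25 TEU
  P2→Yuma: 35 TEU
Total cost = 515.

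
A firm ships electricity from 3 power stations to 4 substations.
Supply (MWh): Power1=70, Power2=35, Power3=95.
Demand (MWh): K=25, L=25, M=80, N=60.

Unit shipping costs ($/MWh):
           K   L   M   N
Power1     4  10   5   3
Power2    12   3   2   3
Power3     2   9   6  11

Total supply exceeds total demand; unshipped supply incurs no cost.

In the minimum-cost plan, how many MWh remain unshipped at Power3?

10

Minimum-cost shipments:
  Power1–M: 10 × $5 = $50
  Power1–N: 60 × $3 = $180
  Power2–L: 25 × $3 = $75
  Power2–M: 10 × $2 = $20
  Power3–K: 25 × $2 = $50
  Power3–M: 60 × $6 = $360
Total cost = $735.
Power3 ships 85 of its 95, leaving 10.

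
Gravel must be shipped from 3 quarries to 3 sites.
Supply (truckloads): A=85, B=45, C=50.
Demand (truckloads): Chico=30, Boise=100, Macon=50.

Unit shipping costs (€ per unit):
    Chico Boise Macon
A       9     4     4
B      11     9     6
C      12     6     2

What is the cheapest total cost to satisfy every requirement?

905

An optimal shipping plan:
  A–Boise: 85 truckloads
  B–Chico: 30 truckloads
  B–Boise: 15 truckloads
  C–Macon: 50 truckloads
Total cost = €905.
(Supply check: A ships 85; B ships 45; C ships 50.)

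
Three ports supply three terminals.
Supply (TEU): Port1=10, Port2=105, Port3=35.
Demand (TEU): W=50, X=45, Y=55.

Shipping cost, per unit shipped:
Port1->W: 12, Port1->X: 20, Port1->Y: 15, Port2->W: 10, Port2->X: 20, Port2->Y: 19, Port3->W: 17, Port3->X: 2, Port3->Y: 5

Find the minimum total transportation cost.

An optimal shipping plan:
  Port1->Y: 10 × 15 = 150
  Port2->W: 50 × 10 = 500
  Port2->X: 10 × 20 = 200
  Port2->Y: 45 × 19 = 855
  Port3->X: 35 × 2 = 70
Total = 150 + 500 + 200 + 855 + 70 = 1775.
(Supply check: Port1 ships 10; Port2 ships 105; Port3 ships 35.)

1775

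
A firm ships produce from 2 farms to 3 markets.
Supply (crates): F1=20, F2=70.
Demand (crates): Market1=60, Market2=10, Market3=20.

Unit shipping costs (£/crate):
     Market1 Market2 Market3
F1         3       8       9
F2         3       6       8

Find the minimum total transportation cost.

Optimal allocation:
  F1–Market1: 20 × £3 = £60
  F2–Market1: 40 × £3 = £120
  F2–Market2: 10 × £6 = £60
  F2–Market3: 20 × £8 = £160
Total = 60 + 120 + 60 + 160 = £400.

400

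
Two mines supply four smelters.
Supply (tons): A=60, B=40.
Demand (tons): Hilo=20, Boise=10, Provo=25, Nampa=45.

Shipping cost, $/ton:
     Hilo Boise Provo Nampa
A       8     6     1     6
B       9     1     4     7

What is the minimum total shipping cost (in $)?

495

A cheapest plan:
  A–Hilo: 20 tons
  A–Provo: 25 tons
  A–Nampa: 15 tons
  B–Boise: 10 tons
  B–Nampa: 30 tons
Total cost = $495.
(Supply check: A ships 60; B ships 40.)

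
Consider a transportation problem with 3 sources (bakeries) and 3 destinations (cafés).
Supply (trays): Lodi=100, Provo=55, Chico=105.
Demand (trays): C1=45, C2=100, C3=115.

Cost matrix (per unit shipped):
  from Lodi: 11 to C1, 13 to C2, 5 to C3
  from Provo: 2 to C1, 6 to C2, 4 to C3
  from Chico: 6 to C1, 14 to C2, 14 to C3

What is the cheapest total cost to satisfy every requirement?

1910

Optimal allocation:
  Lodi–C3: 100 trays
  Provo–C2: 40 trays
  Provo–C3: 15 trays
  Chico–C1: 45 trays
  Chico–C2: 60 trays
Total cost = 1910.
(Supply check: Lodi ships 100; Provo ships 55; Chico ships 105.)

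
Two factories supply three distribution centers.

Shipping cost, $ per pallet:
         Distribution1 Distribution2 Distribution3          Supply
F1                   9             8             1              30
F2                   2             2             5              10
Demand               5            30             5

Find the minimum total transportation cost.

225

One minimum-cost allocation:
  F1–Distribution2: 25 × $8 = $200
  F1–Distribution3: 5 × $1 = $5
  F2–Distribution1: 5 × $2 = $10
  F2–Distribution2: 5 × $2 = $10
Total = 200 + 5 + 10 + 10 = $225.
(Supply check: F1 ships 30; F2 ships 10.)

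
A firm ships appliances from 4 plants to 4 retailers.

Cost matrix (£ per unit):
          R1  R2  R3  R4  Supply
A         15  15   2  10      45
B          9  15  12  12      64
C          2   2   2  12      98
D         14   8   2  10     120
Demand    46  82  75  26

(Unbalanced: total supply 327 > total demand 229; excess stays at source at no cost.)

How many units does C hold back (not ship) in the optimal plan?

0

An optimal plan:
  A–R4: 26 × £10 = £260
  C–R1: 46 × £2 = £92
  C–R2: 52 × £2 = £104
  D–R2: 30 × £8 = £240
  D–R3: 75 × £2 = £150
Total cost = £846.
C ships 98 of its 98, leaving 0.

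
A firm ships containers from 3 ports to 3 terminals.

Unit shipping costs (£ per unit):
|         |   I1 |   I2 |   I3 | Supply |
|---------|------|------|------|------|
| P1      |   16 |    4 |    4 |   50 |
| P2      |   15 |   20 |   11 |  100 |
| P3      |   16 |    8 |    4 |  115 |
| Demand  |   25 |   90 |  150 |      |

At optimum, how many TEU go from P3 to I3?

75

The minimum-cost plan:
  P1 to I2: 50 × £4 = £200
  P2 to I1: 25 × £15 = £375
  P2 to I3: 75 × £11 = £825
  P3 to I2: 40 × £8 = £320
  P3 to I3: 75 × £4 = £300
Total cost = £2020.
So P3→I3 carries 75 TEU.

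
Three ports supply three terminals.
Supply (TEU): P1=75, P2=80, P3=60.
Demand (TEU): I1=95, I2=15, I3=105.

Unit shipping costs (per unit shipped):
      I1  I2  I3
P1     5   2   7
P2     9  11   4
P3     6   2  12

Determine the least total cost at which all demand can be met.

One minimum-cost allocation:
  P1 to I1: 50 × 5 = 250
  P1 to I3: 25 × 7 = 175
  P2 to I3: 80 × 4 = 320
  P3 to I1: 45 × 6 = 270
  P3 to I2: 15 × 2 = 30
Total = 250 + 175 + 320 + 270 + 30 = 1045.
(Supply check: P1 ships 75; P2 ships 80; P3 ships 60.)

1045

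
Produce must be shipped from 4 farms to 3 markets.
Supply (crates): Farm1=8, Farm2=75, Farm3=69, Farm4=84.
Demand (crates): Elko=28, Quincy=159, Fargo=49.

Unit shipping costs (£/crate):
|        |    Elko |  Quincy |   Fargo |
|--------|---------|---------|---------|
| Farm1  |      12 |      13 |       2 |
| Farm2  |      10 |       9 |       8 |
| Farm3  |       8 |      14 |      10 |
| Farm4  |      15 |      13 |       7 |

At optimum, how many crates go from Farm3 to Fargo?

Solving gives:
  Farm1→Fargo: 8 × £2 = £16
  Farm2→Quincy: 75 × £9 = £675
  Farm3→Elko: 28 × £8 = £224
  Farm3→Quincy: 41 × £14 = £574
  Farm4→Quincy: 43 × £13 = £559
  Farm4→Fargo: 41 × £7 = £287
Total cost = £2335.
The route Farm3→Fargo is not used.

0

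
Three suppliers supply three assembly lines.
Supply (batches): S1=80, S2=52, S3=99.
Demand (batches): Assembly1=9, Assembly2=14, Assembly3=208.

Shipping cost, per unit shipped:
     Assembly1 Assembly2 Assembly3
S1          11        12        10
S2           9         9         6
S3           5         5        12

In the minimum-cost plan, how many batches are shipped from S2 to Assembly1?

0

The minimum-cost plan:
  S1 to Assembly3: 80 × 10 = 800
  S2 to Assembly3: 52 × 6 = 312
  S3 to Assembly1: 9 × 5 = 45
  S3 to Assembly2: 14 × 5 = 70
  S3 to Assembly3: 76 × 12 = 912
Total cost = 2139.
The route S2→Assembly1 is not used.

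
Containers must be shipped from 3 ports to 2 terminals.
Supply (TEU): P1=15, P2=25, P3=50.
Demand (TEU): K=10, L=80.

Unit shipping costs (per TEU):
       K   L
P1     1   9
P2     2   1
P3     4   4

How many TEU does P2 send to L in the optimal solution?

Solving gives:
  P1 to K: 10 × 1 = 10
  P1 to L: 5 × 9 = 45
  P2 to L: 25 × 1 = 25
  P3 to L: 50 × 4 = 200
Total cost = 280.
So P2→L carries 25 TEU.

25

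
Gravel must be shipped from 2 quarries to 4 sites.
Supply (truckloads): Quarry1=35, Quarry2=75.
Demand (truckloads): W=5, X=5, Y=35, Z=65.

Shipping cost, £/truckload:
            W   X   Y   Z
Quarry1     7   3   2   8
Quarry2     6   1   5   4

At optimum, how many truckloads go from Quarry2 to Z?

65

The minimum-cost plan:
  Quarry1→Y: 35 × £2 = £70
  Quarry2→W: 5 × £6 = £30
  Quarry2→X: 5 × £1 = £5
  Quarry2→Z: 65 × £4 = £260
Total cost = £365.
So Quarry2→Z carries 65 truckloads.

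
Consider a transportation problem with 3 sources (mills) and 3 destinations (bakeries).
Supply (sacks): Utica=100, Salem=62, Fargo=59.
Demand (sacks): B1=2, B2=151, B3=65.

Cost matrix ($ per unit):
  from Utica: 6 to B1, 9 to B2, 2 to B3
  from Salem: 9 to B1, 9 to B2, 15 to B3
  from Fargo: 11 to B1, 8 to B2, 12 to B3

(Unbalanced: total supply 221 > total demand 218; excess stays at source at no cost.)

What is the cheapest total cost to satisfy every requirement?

1442

A cheapest plan:
  Utica to B1: 2 × $6 = $12
  Utica to B2: 33 × $9 = $297
  Utica to B3: 65 × $2 = $130
  Salem to B2: 59 × $9 = $531
  Fargo to B2: 59 × $8 = $472
Total = 12 + 297 + 130 + 531 + 472 = $1442.
(Supply check: Utica ships 100; Salem ships 59; Fargo ships 59.)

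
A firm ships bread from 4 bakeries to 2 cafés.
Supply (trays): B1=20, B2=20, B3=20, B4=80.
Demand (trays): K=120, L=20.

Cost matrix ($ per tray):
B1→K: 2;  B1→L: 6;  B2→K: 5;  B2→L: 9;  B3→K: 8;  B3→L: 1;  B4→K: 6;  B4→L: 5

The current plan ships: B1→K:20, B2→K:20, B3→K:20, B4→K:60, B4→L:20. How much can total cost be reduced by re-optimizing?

120

Current plan cost = 20·2 + 20·5 + 20·8 + 60·6 + 20·5 = $760.
Optimal plan:
  B1–K: 20 trays
  B2–K: 20 trays
  B3–L: 20 trays
  B4–K: 80 trays
Optimal cost = $640.
Saving = 760 − 640 = $120.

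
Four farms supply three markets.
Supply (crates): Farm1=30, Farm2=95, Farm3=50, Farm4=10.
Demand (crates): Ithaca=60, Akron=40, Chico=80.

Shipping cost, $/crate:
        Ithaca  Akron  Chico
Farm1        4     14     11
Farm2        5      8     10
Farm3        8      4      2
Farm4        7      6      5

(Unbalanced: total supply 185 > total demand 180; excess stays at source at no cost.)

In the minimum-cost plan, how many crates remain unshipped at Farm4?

An optimal plan:
  Farm1→Ithaca: 30 × $4 = $120
  Farm2→Ithaca: 30 × $5 = $150
  Farm2→Akron: 40 × $8 = $320
  Farm2→Chico: 20 × $10 = $200
  Farm3→Chico: 50 × $2 = $100
  Farm4→Chico: 10 × $5 = $50
Total cost = $940.
Farm4 ships 10 of its 10, leaving 0.

0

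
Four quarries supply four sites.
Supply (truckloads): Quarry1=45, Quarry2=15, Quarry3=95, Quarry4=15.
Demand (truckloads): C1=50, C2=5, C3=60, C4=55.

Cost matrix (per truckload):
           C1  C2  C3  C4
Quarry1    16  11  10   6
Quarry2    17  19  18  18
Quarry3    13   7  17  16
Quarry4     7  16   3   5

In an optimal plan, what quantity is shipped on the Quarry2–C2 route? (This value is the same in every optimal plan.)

The minimum-cost plan:
  Quarry1->C4: 45 × 6 = 270
  Quarry2->C3: 15 × 18 = 270
  Quarry3->C1: 50 × 13 = 650
  Quarry3->C2: 5 × 7 = 35
  Quarry3->C3: 30 × 17 = 510
  Quarry3->C4: 10 × 16 = 160
  Quarry4->C3: 15 × 3 = 45
Total cost = 1940.
The route Quarry2→C2 is not used.

0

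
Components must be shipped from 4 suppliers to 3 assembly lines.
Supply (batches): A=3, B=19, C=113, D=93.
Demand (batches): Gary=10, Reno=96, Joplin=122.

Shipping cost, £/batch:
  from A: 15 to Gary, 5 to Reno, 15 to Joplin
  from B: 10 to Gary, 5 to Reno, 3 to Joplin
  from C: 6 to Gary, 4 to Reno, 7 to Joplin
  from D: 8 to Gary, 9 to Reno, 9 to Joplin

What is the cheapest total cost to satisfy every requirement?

1411

One minimum-cost allocation:
  A->Reno: 3 × £5 = £15
  B->Joplin: 19 × £3 = £57
  C->Gary: 10 × £6 = £60
  C->Reno: 93 × £4 = £372
  C->Joplin: 10 × £7 = £70
  D->Joplin: 93 × £9 = £837
Total = 15 + 57 + 60 + 372 + 70 + 837 = £1411.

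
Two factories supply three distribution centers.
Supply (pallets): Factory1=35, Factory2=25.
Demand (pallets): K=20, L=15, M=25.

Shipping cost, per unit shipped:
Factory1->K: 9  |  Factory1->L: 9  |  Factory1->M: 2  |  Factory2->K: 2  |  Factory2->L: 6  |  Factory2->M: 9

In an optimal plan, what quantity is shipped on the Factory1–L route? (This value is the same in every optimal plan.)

The minimum-cost plan:
  Factory1 to L: 10 × 9 = 90
  Factory1 to M: 25 × 2 = 50
  Factory2 to K: 20 × 2 = 40
  Factory2 to L: 5 × 6 = 30
Total cost = 210.
So Factory1→L carries 10 pallets.

10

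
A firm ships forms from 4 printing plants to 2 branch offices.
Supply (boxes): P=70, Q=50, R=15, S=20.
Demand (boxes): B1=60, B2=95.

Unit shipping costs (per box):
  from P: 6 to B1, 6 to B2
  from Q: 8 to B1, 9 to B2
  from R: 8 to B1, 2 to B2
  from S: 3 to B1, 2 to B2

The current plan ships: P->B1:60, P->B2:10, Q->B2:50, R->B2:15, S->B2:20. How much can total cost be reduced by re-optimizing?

Current plan cost = 60·6 + 10·6 + 50·9 + 15·2 + 20·2 = 940.
Optimal plan:
  P–B1: 10 boxes
  P–B2: 60 boxes
  Q–B1: 50 boxes
  R–B2: 15 boxes
  S–B2: 20 boxes
Optimal cost = 890.
Saving = 940 − 890 = 50.

50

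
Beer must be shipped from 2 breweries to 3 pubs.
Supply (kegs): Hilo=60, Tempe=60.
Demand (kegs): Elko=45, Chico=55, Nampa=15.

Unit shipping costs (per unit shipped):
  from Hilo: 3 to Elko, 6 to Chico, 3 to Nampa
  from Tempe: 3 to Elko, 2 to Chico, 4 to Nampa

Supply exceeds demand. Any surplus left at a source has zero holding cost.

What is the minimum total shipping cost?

Optimal allocation:
  Hilo→Elko: 45 × 3 = 135
  Hilo→Nampa: 15 × 3 = 45
  Tempe→Chico: 55 × 2 = 110
Total = 135 + 45 + 110 = 290.
(Supply check: Hilo ships 60; Tempe ships 55.)

290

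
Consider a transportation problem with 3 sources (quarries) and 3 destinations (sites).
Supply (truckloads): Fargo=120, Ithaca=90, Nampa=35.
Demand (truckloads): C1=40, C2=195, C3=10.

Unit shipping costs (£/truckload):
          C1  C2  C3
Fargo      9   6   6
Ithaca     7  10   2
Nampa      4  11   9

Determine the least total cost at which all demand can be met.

Optimal allocation:
  Fargo to C2: 120 × £6 = £720
  Ithaca to C1: 5 × £7 = £35
  Ithaca to C2: 75 × £10 = £750
  Ithaca to C3: 10 × £2 = £20
  Nampa to C1: 35 × £4 = £140
Total = 720 + 35 + 750 + 20 + 140 = £1665.

1665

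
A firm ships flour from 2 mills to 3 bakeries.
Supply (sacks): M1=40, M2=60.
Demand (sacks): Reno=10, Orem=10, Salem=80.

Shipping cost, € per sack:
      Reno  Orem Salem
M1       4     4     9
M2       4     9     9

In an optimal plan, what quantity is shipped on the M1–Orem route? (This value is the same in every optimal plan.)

Optimal shipments:
  M1–Reno: 10 × €4 = €40
  M1–Orem: 10 × €4 = €40
  M1–Salem: 20 × €9 = €180
  M2–Salem: 60 × €9 = €540
Total cost = €800.
So M1→Orem carries 10 sacks.

10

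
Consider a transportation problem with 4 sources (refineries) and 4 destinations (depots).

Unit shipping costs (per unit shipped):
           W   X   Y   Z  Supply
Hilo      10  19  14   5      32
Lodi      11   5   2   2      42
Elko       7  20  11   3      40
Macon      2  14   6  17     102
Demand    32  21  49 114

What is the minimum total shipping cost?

1016

One minimum-cost allocation:
  Hilo→Z: 32 kL
  Lodi→Z: 42 kL
  Elko→Z: 40 kL
  Macon→W: 32 kL
  Macon→X: 21 kL
  Macon→Y: 49 kL
Total cost = 1016.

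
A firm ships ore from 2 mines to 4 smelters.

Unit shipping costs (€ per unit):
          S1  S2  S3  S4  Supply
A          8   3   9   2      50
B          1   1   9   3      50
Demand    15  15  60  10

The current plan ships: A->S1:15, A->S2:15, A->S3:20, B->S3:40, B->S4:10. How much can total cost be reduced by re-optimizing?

145

Current plan cost = 15·8 + 15·3 + 20·9 + 40·9 + 10·3 = €735.
Optimal plan:
  A–S3: 40 × €9 = €360
  A–S4: 10 × €2 = €20
  B–S1: 15 × €1 = €15
  B–S2: 15 × €1 = €15
  B–S3: 20 × €9 = €180
Optimal cost = €590.
Saving = 735 − 590 = €145.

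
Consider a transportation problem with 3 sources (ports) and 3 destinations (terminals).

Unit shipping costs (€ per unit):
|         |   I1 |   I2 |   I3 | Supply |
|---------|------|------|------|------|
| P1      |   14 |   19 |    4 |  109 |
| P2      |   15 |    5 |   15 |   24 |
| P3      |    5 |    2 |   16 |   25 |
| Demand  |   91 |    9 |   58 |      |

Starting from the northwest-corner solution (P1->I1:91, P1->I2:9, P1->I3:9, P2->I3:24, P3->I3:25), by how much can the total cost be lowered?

Current plan cost = 91·14 + 9·19 + 9·4 + 24·15 + 25·16 = €2241.
Optimal plan:
  P1–I1: 51 × €14 = €714
  P1–I3: 58 × €4 = €232
  P2–I1: 15 × €15 = €225
  P2–I2: 9 × €5 = €45
  P3–I1: 25 × €5 = €125
Optimal cost = €1341.
Saving = 2241 − 1341 = €900.

900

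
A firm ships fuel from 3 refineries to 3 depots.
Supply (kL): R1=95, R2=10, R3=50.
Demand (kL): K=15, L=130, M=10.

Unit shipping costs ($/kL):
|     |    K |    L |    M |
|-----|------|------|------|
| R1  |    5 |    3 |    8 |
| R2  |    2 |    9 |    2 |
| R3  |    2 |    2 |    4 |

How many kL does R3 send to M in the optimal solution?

0

Optimal shipments:
  R1->L: 95 × $3 = $285
  R2->M: 10 × $2 = $20
  R3->K: 15 × $2 = $30
  R3->L: 35 × $2 = $70
Total cost = $405.
The route R3→M is not used.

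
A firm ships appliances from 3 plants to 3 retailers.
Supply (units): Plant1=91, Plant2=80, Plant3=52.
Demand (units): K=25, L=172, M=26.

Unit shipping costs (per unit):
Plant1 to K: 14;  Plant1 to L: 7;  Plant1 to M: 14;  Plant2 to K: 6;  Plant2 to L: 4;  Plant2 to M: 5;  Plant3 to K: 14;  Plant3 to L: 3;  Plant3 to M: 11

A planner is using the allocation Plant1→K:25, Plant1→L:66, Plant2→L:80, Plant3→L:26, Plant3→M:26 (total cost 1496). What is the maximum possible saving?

Current plan cost = 25·14 + 66·7 + 80·4 + 26·3 + 26·11 = 1496.
Optimal plan:
  Plant1–L: 91 × 7 = 637
  Plant2–K: 25 × 6 = 150
  Plant2–L: 29 × 4 = 116
  Plant2–M: 26 × 5 = 130
  Plant3–L: 52 × 3 = 156
Optimal cost = 1189.
Saving = 1496 − 1189 = 307.

307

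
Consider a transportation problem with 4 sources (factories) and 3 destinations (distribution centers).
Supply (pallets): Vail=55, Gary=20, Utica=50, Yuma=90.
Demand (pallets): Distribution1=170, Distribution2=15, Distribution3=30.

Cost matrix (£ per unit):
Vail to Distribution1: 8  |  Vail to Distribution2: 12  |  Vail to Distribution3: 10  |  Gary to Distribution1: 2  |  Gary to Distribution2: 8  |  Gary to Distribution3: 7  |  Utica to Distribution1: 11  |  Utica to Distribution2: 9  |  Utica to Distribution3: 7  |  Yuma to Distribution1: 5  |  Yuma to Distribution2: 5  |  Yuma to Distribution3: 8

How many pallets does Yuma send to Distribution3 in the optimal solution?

0

Optimal shipments:
  Vail->Distribution1: 55 × £8 = £440
  Gary->Distribution1: 20 × £2 = £40
  Utica->Distribution1: 5 × £11 = £55
  Utica->Distribution2: 15 × £9 = £135
  Utica->Distribution3: 30 × £7 = £210
  Yuma->Distribution1: 90 × £5 = £450
Total cost = £1330.
The route Yuma→Distribution3 is not used.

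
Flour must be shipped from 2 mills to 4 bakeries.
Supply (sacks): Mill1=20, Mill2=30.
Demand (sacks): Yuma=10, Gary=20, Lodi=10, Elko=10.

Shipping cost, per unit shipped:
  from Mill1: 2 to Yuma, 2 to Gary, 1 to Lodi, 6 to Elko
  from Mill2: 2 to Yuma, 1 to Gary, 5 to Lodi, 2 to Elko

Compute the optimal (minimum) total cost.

Optimal allocation:
  Mill1 to Yuma: 10 × 2 = 20
  Mill1 to Lodi: 10 × 1 = 10
  Mill2 to Gary: 20 × 1 = 20
  Mill2 to Elko: 10 × 2 = 20
Total = 20 + 10 + 20 + 20 = 70.

70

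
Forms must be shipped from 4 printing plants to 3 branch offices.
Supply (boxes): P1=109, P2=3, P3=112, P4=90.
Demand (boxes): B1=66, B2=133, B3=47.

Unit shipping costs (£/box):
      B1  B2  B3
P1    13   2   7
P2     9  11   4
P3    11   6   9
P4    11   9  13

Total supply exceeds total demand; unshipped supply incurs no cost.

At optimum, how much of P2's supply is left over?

0

An optimal plan:
  P1→B2: 109 × £2 = £218
  P2→B3: 3 × £4 = £12
  P3→B1: 44 × £11 = £484
  P3→B2: 24 × £6 = £144
  P3→B3: 44 × £9 = £396
  P4→B1: 22 × £11 = £242
Total cost = £1496.
P2 ships 3 of its 3, leaving 0.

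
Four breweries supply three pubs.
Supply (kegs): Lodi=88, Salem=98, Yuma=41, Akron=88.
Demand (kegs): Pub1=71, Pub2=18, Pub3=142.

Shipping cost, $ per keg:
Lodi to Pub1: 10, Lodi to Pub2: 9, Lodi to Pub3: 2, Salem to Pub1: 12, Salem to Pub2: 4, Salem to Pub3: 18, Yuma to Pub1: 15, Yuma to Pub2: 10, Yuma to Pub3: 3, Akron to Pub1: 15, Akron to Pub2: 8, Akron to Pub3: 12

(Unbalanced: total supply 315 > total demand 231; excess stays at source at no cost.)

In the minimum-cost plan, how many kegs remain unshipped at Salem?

9

Minimum-cost shipments:
  Lodi->Pub3: 88 × $2 = $176
  Salem->Pub1: 71 × $12 = $852
  Salem->Pub2: 18 × $4 = $72
  Yuma->Pub3: 41 × $3 = $123
  Akron->Pub3: 13 × $12 = $156
Total cost = $1379.
Salem ships 89 of its 98, leaving 9.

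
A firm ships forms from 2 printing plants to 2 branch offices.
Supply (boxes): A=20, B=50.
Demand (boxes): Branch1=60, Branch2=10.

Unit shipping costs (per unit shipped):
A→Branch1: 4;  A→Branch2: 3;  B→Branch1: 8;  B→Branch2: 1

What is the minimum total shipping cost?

A cheapest plan:
  A–Branch1: 20 × 4 = 80
  B–Branch1: 40 × 8 = 320
  B–Branch2: 10 × 1 = 10
Total = 80 + 320 + 10 = 410.

410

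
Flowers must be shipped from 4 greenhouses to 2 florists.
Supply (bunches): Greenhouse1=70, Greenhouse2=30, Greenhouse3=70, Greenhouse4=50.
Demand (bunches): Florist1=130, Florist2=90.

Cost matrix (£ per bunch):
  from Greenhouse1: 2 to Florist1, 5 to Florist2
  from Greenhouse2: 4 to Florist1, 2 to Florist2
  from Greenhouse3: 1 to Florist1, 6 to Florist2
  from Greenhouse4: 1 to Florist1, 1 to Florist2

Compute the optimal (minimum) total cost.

An optimal shipping plan:
  Greenhouse1→Florist1: 60 bunches
  Greenhouse1→Florist2: 10 bunches
  Greenhouse2→Florist2: 30 bunches
  Greenhouse3→Florist1: 70 bunches
  Greenhouse4→Florist2: 50 bunches
Total cost = £350.

350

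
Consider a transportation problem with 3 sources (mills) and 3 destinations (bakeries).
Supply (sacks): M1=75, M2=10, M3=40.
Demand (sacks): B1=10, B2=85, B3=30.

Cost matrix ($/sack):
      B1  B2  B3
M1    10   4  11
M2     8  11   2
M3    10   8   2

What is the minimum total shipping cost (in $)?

520

One minimum-cost allocation:
  M1–B2: 75 × $4 = $300
  M2–B1: 10 × $8 = $80
  M3–B2: 10 × $8 = $80
  M3–B3: 30 × $2 = $60
Total = 300 + 80 + 80 + 60 = $520.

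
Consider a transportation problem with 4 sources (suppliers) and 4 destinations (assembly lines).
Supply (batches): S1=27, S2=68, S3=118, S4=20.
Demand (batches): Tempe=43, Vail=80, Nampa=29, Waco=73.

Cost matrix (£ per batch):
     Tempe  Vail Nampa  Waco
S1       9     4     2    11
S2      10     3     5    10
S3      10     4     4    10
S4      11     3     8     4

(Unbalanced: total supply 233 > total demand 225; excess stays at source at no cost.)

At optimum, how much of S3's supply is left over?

An optimal plan:
  S1->Nampa: 27 × £2 = £54
  S2->Vail: 68 × £3 = £204
  S3->Tempe: 43 × £10 = £430
  S3->Vail: 12 × £4 = £48
  S3->Nampa: 2 × £4 = £8
  S3->Waco: 53 × £10 = £530
  S4->Waco: 20 × £4 = £80
Total cost = £1354.
S3 ships 110 of its 118, leaving 8.

8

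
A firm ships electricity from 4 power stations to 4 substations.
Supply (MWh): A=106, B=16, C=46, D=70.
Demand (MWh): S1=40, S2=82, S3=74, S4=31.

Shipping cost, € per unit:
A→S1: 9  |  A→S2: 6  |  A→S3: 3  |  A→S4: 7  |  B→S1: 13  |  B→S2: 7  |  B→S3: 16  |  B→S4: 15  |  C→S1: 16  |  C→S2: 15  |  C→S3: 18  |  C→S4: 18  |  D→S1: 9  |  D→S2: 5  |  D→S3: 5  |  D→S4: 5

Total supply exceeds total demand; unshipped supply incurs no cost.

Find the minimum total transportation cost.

1451

An optimal shipping plan:
  A->S1: 5 × €9 = €45
  A->S2: 27 × €6 = €162
  A->S3: 74 × €3 = €222
  B->S2: 16 × €7 = €112
  C->S1: 35 × €16 = €560
  D->S2: 39 × €5 = €195
  D->S4: 31 × €5 = €155
Total = 45 + 162 + 222 + 112 + 560 + 195 + 155 = €1451.
(Supply check: A ships 106; B ships 16; C ships 35; D ships 70.)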